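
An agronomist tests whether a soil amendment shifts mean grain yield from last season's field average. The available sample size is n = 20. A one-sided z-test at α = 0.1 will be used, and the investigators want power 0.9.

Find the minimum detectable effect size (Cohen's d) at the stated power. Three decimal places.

d ≈ 0.573

Need Φ(δ − 1.282) = 0.9, so δ = 1.282 + 1.282 = 2.563.
δ = d·√n ⇒ d = δ/√n = 2.563/√20 = 0.5731.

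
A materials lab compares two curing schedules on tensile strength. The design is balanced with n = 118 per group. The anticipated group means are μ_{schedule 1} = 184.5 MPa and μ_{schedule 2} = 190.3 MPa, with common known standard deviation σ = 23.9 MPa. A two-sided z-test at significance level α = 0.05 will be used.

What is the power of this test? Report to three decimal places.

Power ≈ 0.462

Standardized effect: d = |μ_{schedule 1} − μ_{schedule 2}| / σ = |184.5 − 190.3| / 23.9 = 0.2427
Noncentrality parameter: δ = d·√(n/2) = 0.2427 × √(118/2) = 1.8640
Critical value for a two-sided test at α = 0.05: z_{α/2} = 1.960.
Power = Φ(δ − 1.960) + Φ(−δ − 1.960) = Φ(-0.096) + Φ(-3.824) = 0.4618 + 0.0001 = 0.4619.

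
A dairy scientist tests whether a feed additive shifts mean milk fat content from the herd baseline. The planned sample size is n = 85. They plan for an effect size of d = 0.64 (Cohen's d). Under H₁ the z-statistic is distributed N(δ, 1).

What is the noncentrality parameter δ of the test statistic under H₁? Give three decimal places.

δ ≈ 5.901

δ = d·√n = 0.64 × √85 = 5.9005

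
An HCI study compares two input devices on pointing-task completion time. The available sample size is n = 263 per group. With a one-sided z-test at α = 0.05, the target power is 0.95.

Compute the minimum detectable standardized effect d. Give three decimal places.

d ≈ 0.287

Need Φ(δ − 1.645) = 0.95, so δ = 1.645 + 1.645 = 3.290.
δ = d·√(n/2) ⇒ d = δ/√(n/2) = 3.290/√(263/2) = 0.2869.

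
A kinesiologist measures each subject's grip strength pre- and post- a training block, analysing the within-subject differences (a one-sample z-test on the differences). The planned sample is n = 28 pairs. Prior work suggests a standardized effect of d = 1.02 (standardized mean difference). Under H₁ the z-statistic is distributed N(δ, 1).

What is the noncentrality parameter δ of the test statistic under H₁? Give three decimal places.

δ ≈ 5.397

δ = d·√n = 1.02 × √28 = 5.3973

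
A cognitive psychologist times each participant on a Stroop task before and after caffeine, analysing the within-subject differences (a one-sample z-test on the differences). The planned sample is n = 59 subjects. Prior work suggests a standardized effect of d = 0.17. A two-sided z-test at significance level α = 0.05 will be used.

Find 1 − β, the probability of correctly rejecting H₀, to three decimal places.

Power ≈ 0.257

Noncentrality parameter: λ = d·√n = 0.17 × √59 = 1.3058
Two-sided α = 0.05 → critical value z_{0.025} = 1.960.
Power = Φ(λ − 1.960) + Φ(−λ − 1.960) = Φ(-0.654) + Φ(-3.266) = 0.2565 + 0.0005 = 0.2570.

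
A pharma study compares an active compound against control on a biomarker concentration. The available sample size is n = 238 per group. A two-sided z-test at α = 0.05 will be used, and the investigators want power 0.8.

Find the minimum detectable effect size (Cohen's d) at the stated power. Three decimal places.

d ≈ 0.257

Required noncentrality: δ = z_{0.025} + z_{0.20} = 1.960 + 0.842 = 2.802.
(Lower-tail contribution to power is negligible for δ > 0.)
δ = d·√(n/2) ⇒ d = δ/√(n/2) = 2.802/√(238/2) = 0.2568.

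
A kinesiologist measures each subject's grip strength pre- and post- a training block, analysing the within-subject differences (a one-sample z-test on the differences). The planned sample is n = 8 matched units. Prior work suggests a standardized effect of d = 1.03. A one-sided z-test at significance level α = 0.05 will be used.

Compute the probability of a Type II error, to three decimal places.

Noncentrality parameter: δ = d·√n = 1.03 × √8 = 2.9133
One-sided α = 0.05 → critical value z_{0.05} = 1.645.
Power = P(Z > 1.645 − δ) = Φ(1.268) = 0.8977.
Type II error: β = 1 − power = 1 − 0.8977 = 0.1023.

β ≈ 0.102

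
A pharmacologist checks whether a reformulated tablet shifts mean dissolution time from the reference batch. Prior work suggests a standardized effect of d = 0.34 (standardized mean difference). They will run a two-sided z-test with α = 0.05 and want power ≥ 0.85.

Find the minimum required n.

For power 0.85 need Φ(δ − z_{0.025}) = 0.85, so δ = z_{0.025} + z_{0.15} = 1.960 + 1.036 = 2.996.
(The Φ(−δ − z_{α/2}) term is vanishingly small for δ > 0 and is dropped in the standard sample-size formula.)
δ = d·√n ⇒ n = (δ/d)² = (2.996 / 0.34)² = 77.67.
Rounding up, n = 78.

n = 78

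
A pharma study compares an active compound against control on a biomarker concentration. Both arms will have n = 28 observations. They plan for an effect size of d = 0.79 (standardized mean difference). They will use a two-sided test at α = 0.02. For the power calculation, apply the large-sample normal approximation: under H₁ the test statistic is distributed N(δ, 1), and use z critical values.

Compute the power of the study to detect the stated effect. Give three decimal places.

Noncentrality parameter: δ = d·√(n/2) = 0.79 × √(28/2) = 2.9559
Two-sided α = 0.02 → critical value z_{0.01} = 2.326.
Power = Φ(δ − 2.326) + Φ(−δ − 2.326) = Φ(0.630) + Φ(-5.282) = 0.7355 + 0.0000 = 0.7355.

Power ≈ 0.736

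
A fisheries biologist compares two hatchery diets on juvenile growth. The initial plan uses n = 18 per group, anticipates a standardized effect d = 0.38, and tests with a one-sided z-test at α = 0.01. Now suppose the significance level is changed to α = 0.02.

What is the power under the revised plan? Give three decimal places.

Power ≈ 0.180

δ = d·√(n/2) = 0.38 × √(18/2) = 1.1400 (unchanged). New critical value: z_{0.02} = 2.054.
Revised power = Φ(δ − 2.054) = Φ(-0.914) = 0.1804.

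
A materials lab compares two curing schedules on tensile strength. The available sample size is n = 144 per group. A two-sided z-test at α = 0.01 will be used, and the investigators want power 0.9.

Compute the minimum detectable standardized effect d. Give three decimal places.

Required noncentrality: δ = z_{0.005} + z_{0.10} = 2.576 + 1.282 = 3.857.
(Lower-tail contribution to power is negligible for δ > 0.)
δ = d·√(n/2) ⇒ d = δ/√(n/2) = 3.857/√(144/2) = 0.4546.

d ≈ 0.455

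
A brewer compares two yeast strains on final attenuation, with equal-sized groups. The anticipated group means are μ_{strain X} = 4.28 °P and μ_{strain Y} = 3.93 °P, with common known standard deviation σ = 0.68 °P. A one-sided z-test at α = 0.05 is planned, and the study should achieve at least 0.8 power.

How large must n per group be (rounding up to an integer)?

Standardized effect: d = |μ_{strain X} − μ_{strain Y}| / σ = |4.28 − 3.93| / 0.68 = 0.5147
For power 0.8 need Φ(δ − z_{0.05}) = 0.8, so δ = z_{0.05} + z_{0.20} = 1.645 + 0.842 = 2.486.
δ = d·√(n/2) ⇒ n = 2(δ/d)² = 2 × (2.486 / 0.5147)² = 46.67.
Rounding up, n = 47 per group.

n = 47 per group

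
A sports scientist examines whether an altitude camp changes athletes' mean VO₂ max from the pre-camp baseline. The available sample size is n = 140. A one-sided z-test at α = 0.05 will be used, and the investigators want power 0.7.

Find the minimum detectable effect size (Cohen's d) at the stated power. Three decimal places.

Need Φ(δ − 1.645) = 0.7, so δ = 1.645 + 0.524 = 2.169.
δ = d·√n ⇒ d = δ/√n = 2.169/√140 = 0.1833.

d ≈ 0.183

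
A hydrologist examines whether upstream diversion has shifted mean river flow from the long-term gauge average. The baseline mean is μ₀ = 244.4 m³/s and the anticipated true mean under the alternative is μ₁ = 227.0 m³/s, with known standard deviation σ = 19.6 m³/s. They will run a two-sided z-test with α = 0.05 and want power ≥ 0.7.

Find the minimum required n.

Standardized effect: d = |μ₁ − μ₀| / σ = |227.0 − 244.4| / 19.6 = 0.8878
For power 0.7 need Φ(δ − z_{0.025}) = 0.7, so δ = z_{0.025} + z_{0.30} = 1.960 + 0.524 = 2.484.
(The Φ(−δ − z_{α/2}) term is vanishingly small for δ > 0 and is dropped in the standard sample-size formula.)
δ = d·√n ⇒ n = (δ/d)² = (2.484 / 0.8878)² = 7.83.
Rounding up, n = 8.

n = 8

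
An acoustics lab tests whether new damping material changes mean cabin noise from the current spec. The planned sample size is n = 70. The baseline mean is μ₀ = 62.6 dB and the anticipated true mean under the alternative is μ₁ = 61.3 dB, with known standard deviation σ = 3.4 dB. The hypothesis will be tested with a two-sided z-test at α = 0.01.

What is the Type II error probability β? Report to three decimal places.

Standardized effect: d = |μ₁ − μ₀| / σ = |61.3 − 62.6| / 3.4 = 0.3824
Noncentrality parameter: δ = d·√n = 0.3824 × √70 = 3.1990
Critical value for a two-sided test at α = 0.01: z_{α/2} = 2.576.
Power = Φ(δ − 2.576) + Φ(−δ − 2.576) = Φ(0.623) + Φ(-5.775) = 0.7334 + 0.0000 = 0.7334.
Type II error: β = 1 − power = 1 − 0.7334 = 0.2666.

β ≈ 0.267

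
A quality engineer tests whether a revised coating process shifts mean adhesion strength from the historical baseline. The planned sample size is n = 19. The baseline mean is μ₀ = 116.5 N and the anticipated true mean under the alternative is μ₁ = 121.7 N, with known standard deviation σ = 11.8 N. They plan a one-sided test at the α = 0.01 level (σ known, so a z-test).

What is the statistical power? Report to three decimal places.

Power ≈ 0.343

Standardized effect: d = |μ₁ − μ₀| / σ = |121.7 − 116.5| / 11.8 = 0.4407
Noncentrality parameter: δ = d·√n = 0.4407 × √19 = 1.9209
One-sided α = 0.01 → critical value z_{0.01} = 2.326.
Power = P(Z > 2.326 − δ) = Φ(-0.405) = 0.3426.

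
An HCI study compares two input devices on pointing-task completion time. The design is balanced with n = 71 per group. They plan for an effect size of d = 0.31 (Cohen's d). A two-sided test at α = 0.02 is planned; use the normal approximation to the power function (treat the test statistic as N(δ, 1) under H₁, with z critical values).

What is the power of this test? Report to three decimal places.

Noncentrality parameter: δ = d·√(n/2) = 0.31 × √(71/2) = 1.8470
Two-sided α = 0.02 → critical value z_{0.01} = 2.326.
Power = Φ(δ − 2.326) + Φ(−δ − 2.326) = Φ(-0.479) + Φ(-4.173) = 0.3159 + 0.0000 = 0.3159.

Power ≈ 0.316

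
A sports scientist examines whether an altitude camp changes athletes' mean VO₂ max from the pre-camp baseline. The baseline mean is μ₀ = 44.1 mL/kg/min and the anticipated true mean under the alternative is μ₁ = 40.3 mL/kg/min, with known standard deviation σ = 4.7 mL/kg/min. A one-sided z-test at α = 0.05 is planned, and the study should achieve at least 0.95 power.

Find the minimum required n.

n = 17

Standardized effect: d = |μ₁ − μ₀| / σ = |40.3 − 44.1| / 4.7 = 0.8085
For power 0.95 need Φ(δ − z_{0.05}) = 0.95, so δ = z_{0.05} + z_{0.05} = 1.645 + 1.645 = 3.290.
δ = d·√n ⇒ n = (δ/d)² = (3.290 / 0.8085)² = 16.56.
Round up to the next whole unit.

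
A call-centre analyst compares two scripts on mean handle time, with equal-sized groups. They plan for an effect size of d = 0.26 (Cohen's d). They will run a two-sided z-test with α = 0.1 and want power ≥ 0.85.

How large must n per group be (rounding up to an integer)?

Set Φ(δ − 1.645) = 0.85; then δ − 1.645 = Φ⁻¹(0.85) = 1.036, giving δ = 2.681.
(For δ > 0 the lower-tail rejection region contributes negligibly to power, so the one-term inversion is standard.)
δ = d·√(n/2) ⇒ n = 2(δ/d)² = 2 × (2.681 / 0.26)² = 212.70.
Rounding up, n = 213 per group.

n = 213 per group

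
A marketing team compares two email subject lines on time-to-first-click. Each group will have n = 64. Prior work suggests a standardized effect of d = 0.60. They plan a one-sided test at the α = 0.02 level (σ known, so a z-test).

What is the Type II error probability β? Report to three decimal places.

Noncentrality parameter: δ = d·√(n/2) = 0.60 × √(64/2) = 3.3941
Critical value for a one-sided test at α = 0.02: z_α = 2.054.
Power = P(Z > 2.054 − δ) = Φ(1.340) = 0.9099.
Type II error: β = 1 − power = 1 − 0.9099 = 0.0901.

β ≈ 0.090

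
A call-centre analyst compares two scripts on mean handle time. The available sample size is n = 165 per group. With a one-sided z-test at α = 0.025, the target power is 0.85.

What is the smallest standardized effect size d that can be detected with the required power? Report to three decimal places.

Need Φ(δ − 1.960) = 0.85, so δ = 1.960 + 1.036 = 2.996.
δ = d·√(n/2) ⇒ d = δ/√(n/2) = 2.996/√(165/2) = 0.3299.

d ≈ 0.330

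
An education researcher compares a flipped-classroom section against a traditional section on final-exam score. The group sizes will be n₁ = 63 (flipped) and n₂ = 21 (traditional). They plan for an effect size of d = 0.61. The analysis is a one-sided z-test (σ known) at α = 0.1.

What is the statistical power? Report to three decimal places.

Noncentrality parameter: δ = d / √(1/n₁ + 1/n₂) = 0.61 / √(1/63 + 1/21) = 2.4209
One-sided α = 0.1 → critical value z_{0.1} = 1.282.
Power = Φ(δ − 1.282) = Φ(1.139) = 0.8727.

Power ≈ 0.873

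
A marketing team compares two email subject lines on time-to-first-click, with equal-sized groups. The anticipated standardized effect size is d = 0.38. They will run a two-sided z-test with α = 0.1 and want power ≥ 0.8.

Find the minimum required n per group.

n = 86 per group

For power 0.8 need Φ(δ − z_{0.05}) = 0.8, so δ = z_{0.05} + z_{0.20} = 1.645 + 0.842 = 2.486.
(The Φ(−δ − z_{α/2}) term is vanishingly small for δ > 0 and is dropped in the standard sample-size formula.)
δ = d·√(n/2) ⇒ n = 2(δ/d)² = 2 × (2.486 / 0.38)² = 85.63.
Round up to the next whole unit.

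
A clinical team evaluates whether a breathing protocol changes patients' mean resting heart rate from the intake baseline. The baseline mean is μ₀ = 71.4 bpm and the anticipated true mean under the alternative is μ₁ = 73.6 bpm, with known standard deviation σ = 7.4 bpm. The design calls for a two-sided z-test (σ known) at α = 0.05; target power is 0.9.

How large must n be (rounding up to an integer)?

n = 119

Standardized effect: d = |μ₁ − μ₀| / σ = |73.6 − 71.4| / 7.4 = 0.2973
Set Φ(δ − 1.960) = 0.9; then δ − 1.960 = Φ⁻¹(0.9) = 1.282, giving δ = 3.242.
(The Φ(−δ − z_{α/2}) term is vanishingly small for δ > 0 and is dropped in the standard sample-size formula.)
δ = d·√n ⇒ n = (δ/d)² = (3.242 / 0.2973)² = 118.88.
Round up to the next whole unit.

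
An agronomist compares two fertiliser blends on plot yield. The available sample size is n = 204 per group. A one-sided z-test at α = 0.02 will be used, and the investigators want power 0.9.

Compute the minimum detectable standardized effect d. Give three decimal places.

Need Φ(δ − 2.054) = 0.9, so δ = 2.054 + 1.282 = 3.335.
δ = d·√(n/2) ⇒ d = δ/√(n/2) = 3.335/√(204/2) = 0.3302.

d ≈ 0.330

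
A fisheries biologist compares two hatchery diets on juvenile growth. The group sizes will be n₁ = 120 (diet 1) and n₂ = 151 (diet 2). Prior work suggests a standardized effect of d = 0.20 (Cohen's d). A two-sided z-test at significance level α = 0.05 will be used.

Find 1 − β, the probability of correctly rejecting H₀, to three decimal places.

Noncentrality parameter: δ = d / √(1/n₁ + 1/n₂) = 0.20 / √(1/120 + 1/151) = 1.6354
Two-sided α = 0.05 → critical value z_{0.025} = 1.960.
Power = Φ(δ − 1.960) + Φ(−δ − 1.960) = Φ(-0.325) + Φ(-3.595) = 0.3728 + 0.0002 = 0.3729.

Power ≈ 0.373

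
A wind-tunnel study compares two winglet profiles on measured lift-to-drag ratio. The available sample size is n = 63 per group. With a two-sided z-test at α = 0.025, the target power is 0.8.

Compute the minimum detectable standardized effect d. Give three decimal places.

Need Φ(δ − 2.241) = 0.8, so δ = 2.241 + 0.842 = 3.083.
(Lower-tail contribution to power is negligible for δ > 0.)
δ = d·√(n/2) ⇒ d = δ/√(n/2) = 3.083/√(63/2) = 0.5493.

d ≈ 0.549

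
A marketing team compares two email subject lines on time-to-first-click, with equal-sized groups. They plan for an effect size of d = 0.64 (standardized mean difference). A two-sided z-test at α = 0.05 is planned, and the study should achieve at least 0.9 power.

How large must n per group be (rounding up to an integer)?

n = 52 per group

For power 0.9 need Φ(δ − z_{0.025}) = 0.9, so δ = z_{0.025} + z_{0.10} = 1.960 + 1.282 = 3.242.
(The Φ(−δ − z_{α/2}) term is vanishingly small for δ > 0 and is dropped in the standard sample-size formula.)
δ = d·√(n/2) ⇒ n = 2(δ/d)² = 2 × (3.242 / 0.64)² = 51.31.
Rounding up, n = 52 per group.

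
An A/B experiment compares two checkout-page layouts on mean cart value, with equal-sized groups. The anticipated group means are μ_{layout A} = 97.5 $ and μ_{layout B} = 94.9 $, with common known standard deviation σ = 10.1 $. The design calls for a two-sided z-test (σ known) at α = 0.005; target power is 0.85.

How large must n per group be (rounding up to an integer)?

n = 446 per group

Standardized effect: d = |μ_{layout A} − μ_{layout B}| / σ = |97.5 − 94.9| / 10.1 = 0.2574
For power 0.85 need Φ(δ − z_{0.0025}) = 0.85, so δ = z_{0.0025} + z_{0.15} = 2.807 + 1.036 = 3.843.
(The Φ(−δ − z_{α/2}) term is vanishingly small for δ > 0 and is dropped in the standard sample-size formula.)
δ = d·√(n/2) ⇒ n = 2(δ/d)² = 2 × (3.843 / 0.2574)² = 445.83.
Rounding up, n = 446 per group.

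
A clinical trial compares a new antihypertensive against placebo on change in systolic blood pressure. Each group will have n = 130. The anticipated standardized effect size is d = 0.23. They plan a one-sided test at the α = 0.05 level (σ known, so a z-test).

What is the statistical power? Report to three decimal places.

Noncentrality parameter: δ = d·√(n/2) = 0.23 × √(130/2) = 1.8543
One-sided α = 0.05 → critical value z_{0.05} = 1.645.
Power = P(Z > 1.645 − δ) = Φ(0.209) = 0.5830.

Power ≈ 0.583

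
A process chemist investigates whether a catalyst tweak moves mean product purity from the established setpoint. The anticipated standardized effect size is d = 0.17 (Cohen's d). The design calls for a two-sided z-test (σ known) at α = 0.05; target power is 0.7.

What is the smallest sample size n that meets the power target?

n = 214

Set Φ(δ − 1.960) = 0.7; then δ − 1.960 = Φ⁻¹(0.7) = 0.524, giving δ = 2.484.
(For δ > 0 the lower-tail rejection region contributes negligibly to power, so the one-term inversion is standard.)
δ = d·√n ⇒ n = (δ/d)² = (2.484 / 0.17)² = 213.57.
Round up to the next whole unit.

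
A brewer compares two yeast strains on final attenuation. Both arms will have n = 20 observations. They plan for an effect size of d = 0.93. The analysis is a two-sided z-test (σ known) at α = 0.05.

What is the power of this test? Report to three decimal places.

Power ≈ 0.837

Noncentrality parameter: δ = d·√(n/2) = 0.93 × √(20/2) = 2.9409
Critical value for a two-sided test at α = 0.05: z_{α/2} = 1.960.
Power = Φ(δ − 1.960) + Φ(−δ − 1.960) = Φ(0.981) + Φ(-4.901) = 0.8367 + 0.0000 = 0.8367.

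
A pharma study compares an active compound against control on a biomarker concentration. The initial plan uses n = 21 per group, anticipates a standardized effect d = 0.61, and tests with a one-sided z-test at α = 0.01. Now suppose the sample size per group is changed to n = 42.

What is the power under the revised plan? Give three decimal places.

With n = 42 per group: δ = d·√(n/2) = 0.61 × √(42/2) = 2.7954. Critical value z_{0.01} = 2.326.
Revised power = P(Z > 2.326 − δ) = Φ(0.469) = 0.6805.

Power ≈ 0.680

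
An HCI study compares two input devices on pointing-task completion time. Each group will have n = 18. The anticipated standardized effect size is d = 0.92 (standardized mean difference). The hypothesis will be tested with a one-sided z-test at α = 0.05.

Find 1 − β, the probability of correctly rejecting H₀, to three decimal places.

Power ≈ 0.868

Noncentrality parameter: δ = d·√(n/2) = 0.92 × √(18/2) = 2.7600
One-sided α = 0.05 → critical value z_{0.05} = 1.645.
Power = P(Z > 1.645 − δ) = Φ(1.115) = 0.8676.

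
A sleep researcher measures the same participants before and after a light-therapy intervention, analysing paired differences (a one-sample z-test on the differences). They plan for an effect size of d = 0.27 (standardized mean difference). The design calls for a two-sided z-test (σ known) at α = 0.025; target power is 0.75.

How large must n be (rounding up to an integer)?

n = 117

Set Φ(δ − 2.241) = 0.75; then δ − 2.241 = Φ⁻¹(0.75) = 0.674, giving δ = 2.916.
(For δ > 0 the lower-tail rejection region contributes negligibly to power, so the one-term inversion is standard.)
δ = d·√n ⇒ n = (δ/d)² = (2.916 / 0.27)² = 116.63.
Round up to the next whole unit.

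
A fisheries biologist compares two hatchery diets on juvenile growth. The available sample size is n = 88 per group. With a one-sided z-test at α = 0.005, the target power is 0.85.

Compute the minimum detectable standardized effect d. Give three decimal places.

d ≈ 0.545

Need Φ(δ − 2.576) = 0.85, so δ = 2.576 + 1.036 = 3.612.
δ = d·√(n/2) ⇒ d = δ/√(n/2) = 3.612/√(88/2) = 0.5446.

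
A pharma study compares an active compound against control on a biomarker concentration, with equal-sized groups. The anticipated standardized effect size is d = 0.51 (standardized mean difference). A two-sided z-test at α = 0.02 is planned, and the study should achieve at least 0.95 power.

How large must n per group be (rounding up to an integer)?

Set Φ(δ − 2.326) = 0.95; then δ − 2.326 = Φ⁻¹(0.95) = 1.645, giving δ = 3.971.
(The Φ(−δ − z_{α/2}) term is vanishingly small for δ > 0 and is dropped in the standard sample-size formula.)
δ = d·√(n/2) ⇒ n = 2(δ/d)² = 2 × (3.971 / 0.51)² = 121.26.
Round up to the next whole unit.

n = 122 per group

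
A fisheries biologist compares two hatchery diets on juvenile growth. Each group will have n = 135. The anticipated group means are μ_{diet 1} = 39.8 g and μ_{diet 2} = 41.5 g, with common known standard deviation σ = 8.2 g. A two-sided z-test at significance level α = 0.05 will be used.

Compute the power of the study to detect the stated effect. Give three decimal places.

Standardized effect: d = |μ_{diet 1} − μ_{diet 2}| / σ = |39.8 − 41.5| / 8.2 = 0.2073
Noncentrality parameter: δ = d·√(n/2) = 0.2073 × √(135/2) = 1.7033
Two-sided α = 0.05 → critical value z_{0.025} = 1.960.
Power = Φ(δ − 1.960) + Φ(−δ − 1.960) = Φ(-0.257) + Φ(-3.663) = 0.3987 + 0.0001 = 0.3988.

Power ≈ 0.399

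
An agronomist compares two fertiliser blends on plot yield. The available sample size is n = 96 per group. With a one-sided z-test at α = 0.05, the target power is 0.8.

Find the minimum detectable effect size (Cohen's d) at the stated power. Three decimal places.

d ≈ 0.359

Required noncentrality: δ = z_{0.05} + z_{0.20} = 1.645 + 0.842 = 2.486.
δ = d·√(n/2) ⇒ d = δ/√(n/2) = 2.486/√(96/2) = 0.3589.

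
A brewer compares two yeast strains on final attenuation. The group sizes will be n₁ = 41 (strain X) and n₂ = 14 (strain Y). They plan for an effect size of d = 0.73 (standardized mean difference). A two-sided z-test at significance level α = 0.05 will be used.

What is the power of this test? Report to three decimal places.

Power ≈ 0.655

Noncentrality parameter: δ = d / √(1/n₁ + 1/n₂) = 0.73 / √(1/41 + 1/14) = 2.3583
Critical value for a two-sided test at α = 0.05: z_{α/2} = 1.960.
Power = Φ(δ − 1.960) + Φ(−δ − 1.960) = Φ(0.398) + Φ(-4.318) = 0.6548 + 0.0000 = 0.6548.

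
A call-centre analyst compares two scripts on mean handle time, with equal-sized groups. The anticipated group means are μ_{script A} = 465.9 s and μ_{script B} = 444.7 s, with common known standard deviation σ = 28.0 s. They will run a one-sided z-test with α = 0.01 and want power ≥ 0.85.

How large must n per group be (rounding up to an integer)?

Standardized effect: d = |μ_{script A} − μ_{script B}| / σ = |465.9 − 444.7| / 28.0 = 0.7571
For power 0.85 need Φ(δ − z_{0.01}) = 0.85, so δ = z_{0.01} + z_{0.15} = 2.326 + 1.036 = 3.363.
δ = d·√(n/2) ⇒ n = 2(δ/d)² = 2 × (3.363 / 0.7571)² = 39.45.
Round up to the next whole unit.

n = 40 per group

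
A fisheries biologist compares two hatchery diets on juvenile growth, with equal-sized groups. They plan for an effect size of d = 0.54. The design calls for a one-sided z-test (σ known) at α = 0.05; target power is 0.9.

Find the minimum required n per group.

n = 59 per group

Set Φ(δ − 1.645) = 0.9; then δ − 1.645 = Φ⁻¹(0.9) = 1.282, giving δ = 2.926.
δ = d·√(n/2) ⇒ n = 2(δ/d)² = 2 × (2.926 / 0.54)² = 58.74.
Round up to the next whole unit.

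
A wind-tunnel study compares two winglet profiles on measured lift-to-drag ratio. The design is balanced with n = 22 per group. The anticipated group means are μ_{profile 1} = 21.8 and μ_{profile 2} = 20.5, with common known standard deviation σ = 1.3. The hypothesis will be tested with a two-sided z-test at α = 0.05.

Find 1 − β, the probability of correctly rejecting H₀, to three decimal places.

Standardized effect: d = |μ_{profile 1} − μ_{profile 2}| / σ = |21.8 − 20.5| / 1.3 = 1.0000
Noncentrality parameter: δ = d·√(n/2) = 1.0000 × √(22/2) = 3.3166
Critical value for a two-sided test at α = 0.05: z_{α/2} = 1.960.
Power = Φ(δ − 1.960) + Φ(−δ − 1.960) = Φ(1.357) + Φ(-5.277) = 0.9126 + 0.0000 = 0.9126.

Power ≈ 0.913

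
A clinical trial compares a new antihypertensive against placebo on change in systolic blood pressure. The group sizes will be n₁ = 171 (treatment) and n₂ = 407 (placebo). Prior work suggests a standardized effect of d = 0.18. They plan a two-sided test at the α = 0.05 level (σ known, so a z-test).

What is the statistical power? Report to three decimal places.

Power ≈ 0.506

Noncentrality parameter: δ = d / √(1/n₁ + 1/n₂) = 0.18 / √(1/171 + 1/407) = 1.9752
Two-sided α = 0.05 → critical value z_{0.025} = 1.960.
Power = Φ(δ − 1.960) + Φ(−δ − 1.960) = Φ(0.015) + Φ(-3.935) = 0.5061 + 0.0000 = 0.5061.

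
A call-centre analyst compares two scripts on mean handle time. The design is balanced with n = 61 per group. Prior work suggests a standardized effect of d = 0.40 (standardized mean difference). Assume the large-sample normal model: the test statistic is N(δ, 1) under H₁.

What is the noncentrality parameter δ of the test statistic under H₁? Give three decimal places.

δ = d·√(n/2) = 0.40 × √(61/2) = 2.2091

δ ≈ 2.209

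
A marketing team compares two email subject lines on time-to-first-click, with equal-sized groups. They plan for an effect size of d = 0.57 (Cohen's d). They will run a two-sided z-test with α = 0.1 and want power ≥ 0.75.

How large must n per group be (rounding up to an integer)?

Set Φ(δ − 1.645) = 0.75; then δ − 1.645 = Φ⁻¹(0.75) = 0.674, giving δ = 2.319.
(For δ > 0 the lower-tail rejection region contributes negligibly to power, so the one-term inversion is standard.)
δ = d·√(n/2) ⇒ n = 2(δ/d)² = 2 × (2.319 / 0.57)² = 33.11.
Rounding up, n = 34 per group.

n = 34 per group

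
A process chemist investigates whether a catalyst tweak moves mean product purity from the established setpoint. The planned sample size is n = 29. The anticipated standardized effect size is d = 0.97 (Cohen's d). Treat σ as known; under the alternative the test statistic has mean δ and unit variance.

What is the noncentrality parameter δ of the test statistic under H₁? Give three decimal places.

δ = d·√n = 0.97 × √29 = 5.2236

δ ≈ 5.224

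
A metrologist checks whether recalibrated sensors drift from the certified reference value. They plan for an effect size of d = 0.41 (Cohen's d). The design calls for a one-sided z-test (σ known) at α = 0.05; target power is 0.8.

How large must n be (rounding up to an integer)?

For power 0.8 need Φ(δ − z_{0.05}) = 0.8, so δ = z_{0.05} + z_{0.20} = 1.645 + 0.842 = 2.486.
δ = d·√n ⇒ n = (δ/d)² = (2.486 / 0.41)² = 36.78.
Rounding up, n = 37.

n = 37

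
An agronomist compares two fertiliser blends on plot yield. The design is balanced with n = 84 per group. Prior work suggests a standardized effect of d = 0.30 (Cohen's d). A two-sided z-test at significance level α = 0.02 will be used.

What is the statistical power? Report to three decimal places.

Power ≈ 0.351

Noncentrality parameter: δ = d·√(n/2) = 0.30 × √(84/2) = 1.9442
Two-sided α = 0.02 → critical value z_{0.01} = 2.326.
Power = Φ(δ − 2.326) + Φ(−δ − 2.326) = Φ(-0.382) + Φ(-4.271) = 0.3512 + 0.0000 = 0.3512.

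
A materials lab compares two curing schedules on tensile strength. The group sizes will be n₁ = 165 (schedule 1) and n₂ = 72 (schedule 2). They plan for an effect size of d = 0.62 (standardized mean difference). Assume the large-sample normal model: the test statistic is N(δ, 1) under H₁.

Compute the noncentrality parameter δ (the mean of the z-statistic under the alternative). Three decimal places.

δ ≈ 4.390

The noncentrality parameter scales effect size by the design's sample-size factor: δ = d / √(1/n₁ + 1/n₂) = 0.62 / √(1/165 + 1/72) = 4.3896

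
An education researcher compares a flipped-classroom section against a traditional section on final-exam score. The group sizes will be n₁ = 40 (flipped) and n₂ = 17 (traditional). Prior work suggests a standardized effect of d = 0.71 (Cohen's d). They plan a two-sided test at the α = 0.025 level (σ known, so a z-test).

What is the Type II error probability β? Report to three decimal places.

Noncentrality parameter: δ = d / √(1/n₁ + 1/n₂) = 0.71 / √(1/40 + 1/17) = 2.4523
Two-sided α = 0.025 → critical value z_{0.0125} = 2.241.
Power = Φ(δ − 2.241) + Φ(−δ − 2.241) = Φ(0.211) + Φ(-4.694) = 0.5835 + 0.0000 = 0.5835.
Type II error: β = 1 − power = 1 − 0.5835 = 0.4165.

β ≈ 0.416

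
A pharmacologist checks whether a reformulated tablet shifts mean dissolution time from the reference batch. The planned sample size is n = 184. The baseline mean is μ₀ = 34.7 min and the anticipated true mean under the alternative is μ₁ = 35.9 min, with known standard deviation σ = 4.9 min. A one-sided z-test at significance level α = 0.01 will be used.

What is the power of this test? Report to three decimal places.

Standardized effect: d = |μ₁ − μ₀| / σ = |35.9 − 34.7| / 4.9 = 0.2449
Noncentrality parameter: δ = d·√n = 0.2449 × √184 = 3.3220
One-sided α = 0.01 → critical value z_{0.01} = 2.326.
Power = Φ(δ − 2.326) = Φ(0.996) = 0.8403.

Power ≈ 0.840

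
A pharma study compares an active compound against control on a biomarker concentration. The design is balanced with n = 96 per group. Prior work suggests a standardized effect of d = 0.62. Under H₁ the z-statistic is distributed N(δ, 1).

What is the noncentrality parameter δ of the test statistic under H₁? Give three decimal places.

δ = d·√(n/2) = 0.62 × √(96/2) = 4.2955

δ ≈ 4.295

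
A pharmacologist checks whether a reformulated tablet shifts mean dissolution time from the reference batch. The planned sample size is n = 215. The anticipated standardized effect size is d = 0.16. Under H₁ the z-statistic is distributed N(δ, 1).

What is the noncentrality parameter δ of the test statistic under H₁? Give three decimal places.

The noncentrality parameter scales effect size by the design's sample-size factor: δ = d·√n = 0.16 × √215 = 2.3461

δ ≈ 2.346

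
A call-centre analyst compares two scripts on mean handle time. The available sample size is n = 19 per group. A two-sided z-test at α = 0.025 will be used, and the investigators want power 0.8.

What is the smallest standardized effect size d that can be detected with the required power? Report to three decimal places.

d ≈ 1.000

Need Φ(δ − 2.241) = 0.8, so δ = 2.241 + 0.842 = 3.083.
(The second rejection-region term Φ(−δ − z_{α/2}) is negligible and dropped.)
δ = d·√(n/2) ⇒ d = δ/√(n/2) = 3.083/√(19/2) = 1.0003.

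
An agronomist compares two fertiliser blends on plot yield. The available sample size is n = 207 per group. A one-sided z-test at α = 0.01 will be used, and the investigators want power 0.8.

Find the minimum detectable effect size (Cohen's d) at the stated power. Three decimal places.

d ≈ 0.311

Need Φ(δ − 2.326) = 0.8, so δ = 2.326 + 0.842 = 3.168.
δ = d·√(n/2) ⇒ d = δ/√(n/2) = 3.168/√(207/2) = 0.3114.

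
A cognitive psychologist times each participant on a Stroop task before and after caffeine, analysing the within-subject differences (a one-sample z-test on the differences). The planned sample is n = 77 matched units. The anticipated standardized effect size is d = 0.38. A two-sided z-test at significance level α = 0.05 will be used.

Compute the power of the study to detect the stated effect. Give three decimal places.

Noncentrality parameter: δ = d·√n = 0.38 × √77 = 3.3345
Critical value for a two-sided test at α = 0.05: z_{α/2} = 1.960.
Power = Φ(δ − 1.960) + Φ(−δ − 1.960) = Φ(1.375) + Φ(-5.294) = 0.9154 + 0.0000 = 0.9154.

Power ≈ 0.915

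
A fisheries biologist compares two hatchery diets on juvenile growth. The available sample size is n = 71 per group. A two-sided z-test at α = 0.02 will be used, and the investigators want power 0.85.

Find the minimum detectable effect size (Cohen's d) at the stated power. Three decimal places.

Required noncentrality: δ = z_{0.01} + z_{0.15} = 2.326 + 1.036 = 3.363.
(The second rejection-region term Φ(−δ − z_{α/2}) is negligible and dropped.)
δ = d·√(n/2) ⇒ d = δ/√(n/2) = 3.363/√(71/2) = 0.5644.

d ≈ 0.564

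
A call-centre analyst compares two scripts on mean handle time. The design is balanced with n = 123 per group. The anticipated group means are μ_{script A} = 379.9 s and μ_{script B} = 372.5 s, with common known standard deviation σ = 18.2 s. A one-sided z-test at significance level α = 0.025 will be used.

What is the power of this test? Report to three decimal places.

Standardized effect: d = |μ_{script A} − μ_{script B}| / σ = |379.9 − 372.5| / 18.2 = 0.4066
Noncentrality parameter: δ = d·√(n/2) = 0.4066 × √(123/2) = 3.1886
Critical value for a one-sided test at α = 0.025: z_α = 1.960.
Power = P(Z > 1.960 − δ) = Φ(1.229) = 0.8904.

Power ≈ 0.890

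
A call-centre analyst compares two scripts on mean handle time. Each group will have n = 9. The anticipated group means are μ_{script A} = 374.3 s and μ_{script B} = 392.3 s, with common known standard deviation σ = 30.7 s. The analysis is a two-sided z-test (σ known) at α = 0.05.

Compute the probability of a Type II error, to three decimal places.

β ≈ 0.762

Standardized effect: d = |μ_{script A} − μ_{script B}| / σ = |374.3 − 392.3| / 30.7 = 0.5863
Noncentrality parameter: δ = d·√(n/2) = 0.5863 × √(9/2) = 1.2438
Critical value for a two-sided test at α = 0.05: z_{α/2} = 1.960.
Power = Φ(δ − 1.960) + Φ(−δ − 1.960) = Φ(-0.716) + Φ(-3.204) = 0.2369 + 0.0007 = 0.2376.
Type II error: β = 1 − power = 1 − 0.2376 = 0.7624.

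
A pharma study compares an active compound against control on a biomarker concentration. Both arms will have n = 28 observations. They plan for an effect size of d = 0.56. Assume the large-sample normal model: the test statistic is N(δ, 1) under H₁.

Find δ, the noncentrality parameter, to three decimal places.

δ = d·√(n/2) = 0.56 × √(28/2) = 2.0953

δ ≈ 2.095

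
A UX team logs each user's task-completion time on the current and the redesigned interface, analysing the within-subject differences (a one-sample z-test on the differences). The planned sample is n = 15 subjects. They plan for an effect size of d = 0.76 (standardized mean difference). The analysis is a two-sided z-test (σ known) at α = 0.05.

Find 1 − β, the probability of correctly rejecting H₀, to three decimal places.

Noncentrality parameter: δ = d·√n = 0.76 × √15 = 2.9435
Two-sided α = 0.05 → critical value z_{0.025} = 1.960.
Power = Φ(δ − 1.960) + Φ(−δ − 1.960) = Φ(0.984) + Φ(-4.903) = 0.8373 + 0.0000 = 0.8373.

Power ≈ 0.837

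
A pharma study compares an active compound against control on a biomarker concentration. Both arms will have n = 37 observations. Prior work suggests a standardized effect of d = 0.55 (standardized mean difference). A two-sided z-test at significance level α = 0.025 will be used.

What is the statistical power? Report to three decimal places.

Power ≈ 0.549

Noncentrality parameter: δ = d·√(n/2) = 0.55 × √(37/2) = 2.3656
Two-sided α = 0.025 → critical value z_{0.0125} = 2.241.
Power = Φ(δ − 2.241) + Φ(−δ − 2.241) = Φ(0.124) + Φ(-4.607) = 0.5494 + 0.0000 = 0.5494.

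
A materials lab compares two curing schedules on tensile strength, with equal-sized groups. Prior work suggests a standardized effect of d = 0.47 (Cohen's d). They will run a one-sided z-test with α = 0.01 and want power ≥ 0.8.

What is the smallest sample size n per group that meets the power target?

n = 91 per group

For power 0.8 need Φ(δ − z_{0.01}) = 0.8, so δ = z_{0.01} + z_{0.20} = 2.326 + 0.842 = 3.168.
δ = d·√(n/2) ⇒ n = 2(δ/d)² = 2 × (3.168 / 0.47)² = 90.86.
Round up to the next whole unit.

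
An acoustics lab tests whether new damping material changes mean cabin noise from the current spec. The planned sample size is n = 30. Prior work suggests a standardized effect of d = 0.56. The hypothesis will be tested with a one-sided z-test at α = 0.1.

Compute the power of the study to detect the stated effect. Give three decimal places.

Power ≈ 0.963

Noncentrality parameter: δ = d·√n = 0.56 × √30 = 3.0672
Critical value for a one-sided test at α = 0.1: z_α = 1.282.
Power = Φ(δ − 1.282) = Φ(1.786) = 0.9629.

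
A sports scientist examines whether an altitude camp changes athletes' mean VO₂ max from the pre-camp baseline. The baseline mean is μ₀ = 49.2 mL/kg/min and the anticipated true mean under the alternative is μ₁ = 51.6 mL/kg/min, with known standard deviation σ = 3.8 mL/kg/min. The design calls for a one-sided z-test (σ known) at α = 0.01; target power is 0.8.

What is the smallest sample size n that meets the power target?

Standardized effect: d = |μ₁ − μ₀| / σ = |51.6 − 49.2| / 3.8 = 0.6316
For power 0.8 need Φ(δ − z_{0.01}) = 0.8, so δ = z_{0.01} + z_{0.20} = 2.326 + 0.842 = 3.168.
δ = d·√n ⇒ n = (δ/d)² = (3.168 / 0.6316)² = 25.16.
Rounding up, n = 26.

n = 26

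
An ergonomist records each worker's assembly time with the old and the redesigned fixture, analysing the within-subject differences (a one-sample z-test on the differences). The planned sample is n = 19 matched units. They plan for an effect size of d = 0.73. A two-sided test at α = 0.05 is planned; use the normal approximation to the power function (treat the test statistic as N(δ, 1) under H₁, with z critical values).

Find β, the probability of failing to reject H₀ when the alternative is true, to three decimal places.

β ≈ 0.111

Noncentrality parameter: δ = d·√n = 0.73 × √19 = 3.1820
Critical value for a two-sided test at α = 0.05: z_{α/2} = 1.960.
Power = Φ(δ − 1.960) + Φ(−δ − 1.960) = Φ(1.222) + Φ(-5.142) = 0.8892 + 0.0000 = 0.8892.
Type II error: β = 1 − power = 1 − 0.8892 = 0.1108.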